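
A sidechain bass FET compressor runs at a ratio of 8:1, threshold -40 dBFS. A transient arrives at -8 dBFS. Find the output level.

-8 dBFS sits 32 dB over threshold.
8:1 compression reduces that to 32/8 = 4 dB over.
That puts the output at -36 dBFS.

-36 dBFS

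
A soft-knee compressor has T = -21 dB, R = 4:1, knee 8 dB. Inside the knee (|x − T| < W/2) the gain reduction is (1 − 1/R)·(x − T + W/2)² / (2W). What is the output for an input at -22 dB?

-22.421875 dB

x − T + W/2 = -22 − (-21) + 4 = 3.
GR = (1 − 1/4) × 3² / 16 = 0.75 × 9 / 16 = 0.421875 dB.
Output = -22 − 0.421875 = -22.421875 dB.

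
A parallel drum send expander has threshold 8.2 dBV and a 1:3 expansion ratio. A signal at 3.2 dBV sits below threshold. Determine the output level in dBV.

Below threshold, a 1:3 expander applies gain = (3−1)×(T − x) of attenuation.
(3−1) × 5 = 10 dB, so output = 3.2 − 10 = -6.8 dBV.

-6.8 dBV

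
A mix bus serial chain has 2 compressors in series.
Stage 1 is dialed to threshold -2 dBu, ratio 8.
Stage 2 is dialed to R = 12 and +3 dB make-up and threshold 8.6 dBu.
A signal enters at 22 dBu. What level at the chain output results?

4 dBu

Stage 1: 24 dB above -2 dBu, reduced 8:1 to 3 dB above → 1 dBu.
Stage 2: below threshold (1 ≤ 8.6); passes unchanged; make-up brings it to 4 dBu.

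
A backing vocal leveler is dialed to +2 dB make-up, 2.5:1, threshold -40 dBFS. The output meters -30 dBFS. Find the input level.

-20 dBFS

Remove make-up: -30 − 2 = -32 dBFS.
The compressed level sits -32 − (-40) = 8 dB over threshold.
Input overshoot = R × output overshoot = 20 dB → input = -40 + 20 = -20 dBFS.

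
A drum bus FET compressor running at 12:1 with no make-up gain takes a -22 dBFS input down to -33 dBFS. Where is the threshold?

-34 dBFS

Let T be the threshold. Output overshoot = (input overshoot)/R, so -33 − T = (-22 − T)/12.
12·(-33 − T) = -22 − T → 11·T = -396 − (-22) = -374.
T = -374/11 = -34 dBFS.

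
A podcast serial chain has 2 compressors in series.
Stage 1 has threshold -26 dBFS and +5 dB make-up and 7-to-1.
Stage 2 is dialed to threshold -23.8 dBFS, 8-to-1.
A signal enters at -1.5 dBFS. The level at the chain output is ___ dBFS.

Stage 1: 24.5 dB above -26 dBFS, reduced 7:1 to 3.5 dB above → -22.5 dBFS; +5 dB make-up → -17.5 dBFS.
Stage 2: overshoot 6.3 dB → 6.3/8 = 0.7875 dB → -23.0125 dBFS.

-23.0125 dBFS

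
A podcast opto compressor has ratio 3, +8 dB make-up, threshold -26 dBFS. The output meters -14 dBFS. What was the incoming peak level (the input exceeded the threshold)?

-14 dBFS

Before make-up, the level was -14 − 8 = -22 dBFS.
That's 4 dB above the -26 dBFS threshold.
Undo the ratio: input overshoot = 4 × 3 = 12 dB, giving input = -14 dBFS.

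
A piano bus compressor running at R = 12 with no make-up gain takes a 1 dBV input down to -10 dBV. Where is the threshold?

-11 dBV

Let T be the threshold. Output overshoot = (input overshoot)/R, so -10 − T = (1 − T)/12.
12·(-10 − T) = 1 − T → 11·T = -120 − 1 = -121.
T = -121/11 = -11 dBV.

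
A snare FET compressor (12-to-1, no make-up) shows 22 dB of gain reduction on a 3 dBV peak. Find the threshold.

-21 dBV

Let T be the threshold. Output overshoot = (input overshoot)/R, so -19 − T = (3 − T)/12.
12·(-19 − T) = 3 − T → 11·T = -228 − 3 = -231.
T = -231/11 = -21 dBV.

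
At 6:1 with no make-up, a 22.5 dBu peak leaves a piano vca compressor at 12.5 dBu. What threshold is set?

10.5 dBu

Let T be the threshold. Output overshoot = (input overshoot)/R, so 12.5 − T = (22.5 − T)/6.
6·(12.5 − T) = 22.5 − T → 5·T = 75 − 22.5 = 52.5.
T = 52.5/5 = 10.5 dBu.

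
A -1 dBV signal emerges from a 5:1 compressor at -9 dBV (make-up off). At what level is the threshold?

-11 dBV

Let T be the threshold. Output overshoot = (input overshoot)/R, so -9 − T = (-1 − T)/5.
5·(-9 − T) = -1 − T → 4·T = -45 − (-1) = -44.
T = -44/4 = -11 dBV.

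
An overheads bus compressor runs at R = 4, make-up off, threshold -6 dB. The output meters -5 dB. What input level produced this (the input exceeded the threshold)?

-2 dB

The compressed level sits -5 − (-6) = 1 dB over threshold.
Input overshoot = R × output overshoot = 4 dB → input = -6 + 4 = -2 dB.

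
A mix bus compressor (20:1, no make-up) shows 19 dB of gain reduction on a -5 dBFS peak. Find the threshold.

-25 dBFS

Input is 20 dB above T (since output overshoot × R = input overshoot: (-24 − T)·20 = -5 − T gives T = -25 dBFS).
Check: -25 + (-5 − (-25))/20 = -25 + 1 = -24 dBFS. ✓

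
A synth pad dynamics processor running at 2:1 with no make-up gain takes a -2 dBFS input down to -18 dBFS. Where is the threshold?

-34 dBFS

Gain reduction = -2 − (-18) = 16 dB; output overshoot = GR / (R − 1) = 16 / 1 = 16 dB.
Threshold = output − output overshoot = -18 − 16 = -34 dBFS.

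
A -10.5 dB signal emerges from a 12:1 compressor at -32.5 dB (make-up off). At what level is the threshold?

-34.5 dB

Let T be the threshold. Output overshoot = (input overshoot)/R, so -32.5 − T = (-10.5 − T)/12.
12·(-32.5 − T) = -10.5 − T → 11·T = -390 − (-10.5) = -379.5.
T = -379.5/11 = -34.5 dB.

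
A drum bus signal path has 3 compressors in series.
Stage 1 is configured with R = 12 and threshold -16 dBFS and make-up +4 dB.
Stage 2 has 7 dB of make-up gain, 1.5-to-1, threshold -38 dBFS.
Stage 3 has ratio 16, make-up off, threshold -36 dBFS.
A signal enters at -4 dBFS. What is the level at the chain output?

Stage 1: overshoot 12 dB → 12/12 = 1 dB → -15 dBFS; +4 dB make-up → -11 dBFS.
Stage 2: -11 dBFS is 27 dB over -38 dBFS; at 1.5:1 that becomes 18 dB over, giving -20 dBFS; +7 dB make-up → -13 dBFS.
Stage 3: -13 dBFS is 23 dB over -36 dBFS; at 16:1 that becomes 1.4375 dB over, giving -34.5625 dBFS.

-34.5625 dBFS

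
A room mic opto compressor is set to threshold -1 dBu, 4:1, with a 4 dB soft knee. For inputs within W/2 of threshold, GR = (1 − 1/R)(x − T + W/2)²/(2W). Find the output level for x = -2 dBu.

-2.09375 dBu

x − T + W/2 = -2 − (-1) + 2 = 1.
GR = (1 − 1/4) × 1² / 8 = 0.75 × 1 / 8 = 0.09375 dB.
Output = -2 − 0.09375 = -2.09375 dBu.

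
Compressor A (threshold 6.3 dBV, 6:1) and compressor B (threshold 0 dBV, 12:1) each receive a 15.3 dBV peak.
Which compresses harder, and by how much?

B, by 6.525 dB

A: 9 dB over, compressed to 1.5 dB over, so 7.5 dB of GR.
B: 15.3 dB over, compressed to 1.275 dB over, so 14.025 dB of GR.
B applies 6.525 dB more gain reduction.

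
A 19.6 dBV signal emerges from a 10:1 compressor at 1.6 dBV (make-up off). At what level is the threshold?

Gain reduction = 19.6 − 1.6 = 18 dB; output overshoot = GR / (R − 1) = 18 / 9 = 2 dB.
Threshold = output − output overshoot = 1.6 − 2 = -0.4 dBV.

-0.4 dBV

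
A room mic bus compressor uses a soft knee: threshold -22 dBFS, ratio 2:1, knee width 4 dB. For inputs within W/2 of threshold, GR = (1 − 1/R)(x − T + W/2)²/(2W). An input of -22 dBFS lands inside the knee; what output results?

-22.25 dBFS

x − T + W/2 = -22 − (-22) + 2 = 2.
GR = (1 − 1/2) × 2² / 8 = 0.5 × 4 / 8 = 0.25 dB.
Output = -22 − 0.25 = -22.25 dBFS.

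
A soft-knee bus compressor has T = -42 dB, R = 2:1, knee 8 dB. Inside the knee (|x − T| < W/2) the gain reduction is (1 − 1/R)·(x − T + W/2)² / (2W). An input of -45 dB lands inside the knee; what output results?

x − T + W/2 = -45 − (-42) + 4 = 1.
GR = (1 − 1/2) × 1² / 16 = 0.5 × 1 / 16 = 0.03125 dB.
Output = -45 − 0.03125 = -45.03125 dB.

-45.03125 dB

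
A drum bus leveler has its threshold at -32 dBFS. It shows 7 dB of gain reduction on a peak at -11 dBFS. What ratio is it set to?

1.5:1

Input overshoot = -11 − (-32) = 21 dB.
Output overshoot = 21 − 7 = 14 dB.
Ratio = input overshoot / output overshoot = 21 / 14 = 1.5.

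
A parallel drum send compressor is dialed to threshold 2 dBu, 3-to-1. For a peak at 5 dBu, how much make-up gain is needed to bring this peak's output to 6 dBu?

The peak compresses to 2 + 3/3 = 3 dBu.
To reach 6 dBu requires 6 − 3 = 3 dB of make-up.

3 dB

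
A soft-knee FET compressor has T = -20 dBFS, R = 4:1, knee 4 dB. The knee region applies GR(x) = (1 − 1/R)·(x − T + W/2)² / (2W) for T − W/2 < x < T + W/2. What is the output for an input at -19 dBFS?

x − T + W/2 = -19 − (-20) + 2 = 3.
GR = (1 − 1/4) × 3² / 8 = 0.75 × 9 / 8 = 0.84375 dB.
Output = -19 − 0.84375 = -19.84375 dBFS.

-19.84375 dBFS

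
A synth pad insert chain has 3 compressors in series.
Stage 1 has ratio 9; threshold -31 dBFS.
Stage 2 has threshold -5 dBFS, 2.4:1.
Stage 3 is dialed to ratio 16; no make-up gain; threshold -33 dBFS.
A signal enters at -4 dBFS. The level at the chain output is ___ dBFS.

-32.6875 dBFS

Stage 1: overshoot 27 dB → 27/9 = 3 dB → -28 dBFS.
Stage 2: -28 dBFS ≤ -5 dBFS, so stage 2 doesn't engage; output -28 dBFS.
Stage 3: overshoot 5 dB → 5/16 = 0.3125 dB → -32.6875 dBFS.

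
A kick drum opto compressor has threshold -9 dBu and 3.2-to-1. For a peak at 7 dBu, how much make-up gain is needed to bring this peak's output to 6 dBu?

Without make-up, output = threshold + overshoot/3.2 = -9 + 5 = -4 dBu.
Gap to target: 10 dB.

10 dB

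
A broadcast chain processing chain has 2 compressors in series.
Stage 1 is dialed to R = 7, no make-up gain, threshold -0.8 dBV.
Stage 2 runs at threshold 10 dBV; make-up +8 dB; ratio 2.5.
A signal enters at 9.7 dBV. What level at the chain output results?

Stage 1: 9.7 dBV is 10.5 dB over -0.8 dBV; at 7:1 that becomes 1.5 dB over, giving 0.7 dBV.
Stage 2: 0.7 dBV is at or below the 10 dBV threshold — no compression; make-up brings it to 8.7 dBV.

8.7 dBV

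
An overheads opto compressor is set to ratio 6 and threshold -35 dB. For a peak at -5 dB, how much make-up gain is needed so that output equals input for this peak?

The peak compresses to -35 + 30/6 = -30 dB.
To reach -5 dB requires -5 − (-30) = 25 dB of make-up.

25 dB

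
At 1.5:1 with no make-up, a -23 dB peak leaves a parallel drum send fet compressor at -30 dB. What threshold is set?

Gain reduction = -23 − (-30) = 7 dB; output overshoot = GR / (R − 1) = 7 / 0.5 = 14 dB.
Threshold = output − output overshoot = -30 − 14 = -44 dB.

-44 dB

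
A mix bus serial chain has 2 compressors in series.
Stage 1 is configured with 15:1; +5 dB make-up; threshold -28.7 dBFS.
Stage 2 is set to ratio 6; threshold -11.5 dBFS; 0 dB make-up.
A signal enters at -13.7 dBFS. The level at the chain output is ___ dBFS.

Stage 1: overshoot 15 dB → 15/15 = 1 dB → -27.7 dBFS; +5 dB make-up → -22.7 dBFS.
Stage 2: -22.7 dBFS ≤ -11.5 dBFS, so stage 2 doesn't engage; output -22.7 dBFS.

-22.7 dBFS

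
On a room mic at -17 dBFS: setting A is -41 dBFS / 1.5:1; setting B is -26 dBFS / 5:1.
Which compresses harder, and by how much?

A: overshoot 24 dB → output overshoot 16 dB → GR 8 dB.
B: overshoot 9 dB → output overshoot 1.8 dB → GR 7.2 dB.
Difference: 0.8 dB in favour of A.

A, by 0.8 dB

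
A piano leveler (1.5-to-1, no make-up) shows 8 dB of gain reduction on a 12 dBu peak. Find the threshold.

Input is 24 dB above T (since output overshoot × R = input overshoot: (4 − T)·1.5 = 12 − T gives T = -12 dBu).
Check: -12 + (12 − (-12))/1.5 = -12 + 16 = 4 dBu. ✓

-12 dBu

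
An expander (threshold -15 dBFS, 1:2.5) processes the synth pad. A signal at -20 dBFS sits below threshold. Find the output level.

-27.5 dBFS

Below threshold, a 1:2.5 expander applies gain = (2.5−1)×(T − x) of attenuation.
(2.5−1) × 5 = 7.5 dB, so output = -20 − 7.5 = -27.5 dBFS.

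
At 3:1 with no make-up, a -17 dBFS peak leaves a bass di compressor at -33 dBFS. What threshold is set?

Gain reduction = -17 − (-33) = 16 dB; output overshoot = GR / (R − 1) = 16 / 2 = 8 dB.
Threshold = output − output overshoot = -33 − 8 = -41 dBFS.

-41 dBFS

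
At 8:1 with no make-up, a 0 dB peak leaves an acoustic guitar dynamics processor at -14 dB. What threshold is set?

Input is 16 dB above T (since output overshoot × R = input overshoot: (-14 − T)·8 = 0 − T gives T = -16 dB).
Check: -16 + (0 − (-16))/8 = -16 + 2 = -14 dB. ✓

-16 dB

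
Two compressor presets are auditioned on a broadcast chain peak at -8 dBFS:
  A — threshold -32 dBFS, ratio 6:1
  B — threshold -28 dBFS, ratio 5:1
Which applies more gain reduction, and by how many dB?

A: 24 dB over, compressed to 4 dB over, so 20 dB of GR.
B: 20 dB over, compressed to 4 dB over, so 16 dB of GR.
A reduces 4 dB more.

A, by 4 dB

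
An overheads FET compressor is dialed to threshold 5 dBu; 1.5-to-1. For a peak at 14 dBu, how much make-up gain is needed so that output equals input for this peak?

The peak compresses to 5 + 9/1.5 = 11 dBu.
To reach 14 dBu requires 14 − 11 = 3 dB of make-up.

3 dB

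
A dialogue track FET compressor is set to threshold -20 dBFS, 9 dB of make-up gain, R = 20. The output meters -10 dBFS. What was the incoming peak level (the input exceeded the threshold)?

Remove make-up: -10 − 9 = -19 dBFS.
The compressed level sits -19 − (-20) = 1 dB over threshold.
Before 20:1 compression the overshoot was 1 × 20 = 20 dB, so input = -20 + 20 = 0 dBFS.

0 dBFS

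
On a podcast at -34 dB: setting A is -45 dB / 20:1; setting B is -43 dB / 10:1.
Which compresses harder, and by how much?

A, by 2.35 dB

A: overshoot 11 dB → output overshoot 0.55 dB → GR 10.45 dB.
B: overshoot 9 dB → output overshoot 0.9 dB → GR 8.1 dB.
A reduces 2.35 dB more.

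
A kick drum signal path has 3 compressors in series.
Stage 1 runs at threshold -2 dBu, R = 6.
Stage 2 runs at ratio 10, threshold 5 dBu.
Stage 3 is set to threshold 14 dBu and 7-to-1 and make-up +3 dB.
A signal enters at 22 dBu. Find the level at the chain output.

5 dBu

Stage 1: 22 dBu is 24 dB over -2 dBu; at 6:1 that becomes 4 dB over, giving 2 dBu.
Stage 2: 2 dBu is at or below the 5 dBu threshold — no compression; output 2 dBu.
Stage 3: 2 dBu is at or below the 14 dBu threshold — no compression; make-up brings it to 5 dBu.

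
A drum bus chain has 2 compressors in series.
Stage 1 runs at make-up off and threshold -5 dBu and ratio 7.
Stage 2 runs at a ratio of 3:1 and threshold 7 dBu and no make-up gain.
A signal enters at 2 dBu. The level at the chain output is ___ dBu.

Stage 1: 7 dB above -5 dBu, reduced 7:1 to 1 dB above → -4 dBu.
Stage 2: -4 dBu is at or below the 7 dBu threshold — no compression; output -4 dBu.

-4 dBu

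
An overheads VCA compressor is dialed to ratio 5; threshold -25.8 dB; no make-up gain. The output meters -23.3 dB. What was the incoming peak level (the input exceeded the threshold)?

-13.3 dB

That's 2.5 dB above the -25.8 dB threshold.
Input overshoot = R × output overshoot = 12.5 dB → input = -25.8 + 12.5 = -13.3 dB.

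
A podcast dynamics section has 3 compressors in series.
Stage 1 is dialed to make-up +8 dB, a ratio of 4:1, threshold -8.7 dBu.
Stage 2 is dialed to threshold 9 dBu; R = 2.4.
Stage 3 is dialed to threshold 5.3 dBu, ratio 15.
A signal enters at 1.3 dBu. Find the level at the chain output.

Stage 1: 1.3 dBu is 10 dB over -8.7 dBu; at 4:1 that becomes 2.5 dB over, giving -6.2 dBu; +8 dB make-up → 1.8 dBu.
Stage 2: 1.8 dBu ≤ 9 dBu, so stage 2 doesn't engage; output 1.8 dBu.
Stage 3: 1.8 dBu is at or below the 5.3 dBu threshold — no compression; output 1.8 dBu.

1.8 dBu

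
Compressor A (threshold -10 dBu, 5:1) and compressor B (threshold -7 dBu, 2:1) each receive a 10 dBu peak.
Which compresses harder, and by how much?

A, by 7.5 dB

A: GR = 20 − 20/5 = 16 dB.
B: GR = 17 − 17/2 = 8.5 dB.
A reduces 7.5 dB more.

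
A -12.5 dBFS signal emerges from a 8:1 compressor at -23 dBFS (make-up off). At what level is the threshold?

-24.5 dBFS

Gain reduction = -12.5 − (-23) = 10.5 dB; output overshoot = GR / (R − 1) = 10.5 / 7 = 1.5 dB.
Threshold = output − output overshoot = -23 − 1.5 = -24.5 dBFS.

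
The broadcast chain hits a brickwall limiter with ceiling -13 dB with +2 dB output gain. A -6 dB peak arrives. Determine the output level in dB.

At ∞:1, everything above -13 dB is held at the ceiling.
Output gain then adds 2 dB: -13 + 2 = -11 dB.

-11 dB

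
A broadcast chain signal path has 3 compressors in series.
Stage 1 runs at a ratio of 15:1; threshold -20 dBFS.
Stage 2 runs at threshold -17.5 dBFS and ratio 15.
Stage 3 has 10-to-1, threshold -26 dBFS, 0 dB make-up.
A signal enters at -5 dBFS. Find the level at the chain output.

Stage 1: overshoot 15 dB → 15/15 = 1 dB → -19 dBFS.
Stage 2: -19 dBFS is at or below the -17.5 dBFS threshold — no compression; output -19 dBFS.
Stage 3: 7 dB above -26 dBFS, reduced 10:1 to 0.7 dB above → -25.3 dBFS.

-25.3 dBFS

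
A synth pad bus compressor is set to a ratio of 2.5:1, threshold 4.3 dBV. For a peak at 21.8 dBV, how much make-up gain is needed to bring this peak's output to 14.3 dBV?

3 dB

The peak compresses to 4.3 + 17.5/2.5 = 11.3 dBV.
To reach 14.3 dBV requires 14.3 − 11.3 = 3 dB of make-up.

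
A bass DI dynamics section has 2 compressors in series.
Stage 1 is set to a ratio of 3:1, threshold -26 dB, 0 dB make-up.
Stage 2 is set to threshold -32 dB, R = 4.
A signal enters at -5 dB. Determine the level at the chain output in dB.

Stage 1: 21 dB above -26 dB, reduced 3:1 to 7 dB above → -19 dB.
Stage 2: -19 dB is 13 dB over -32 dB; at 4:1 that becomes 3.25 dB over, giving -28.75 dB.

-28.75 dB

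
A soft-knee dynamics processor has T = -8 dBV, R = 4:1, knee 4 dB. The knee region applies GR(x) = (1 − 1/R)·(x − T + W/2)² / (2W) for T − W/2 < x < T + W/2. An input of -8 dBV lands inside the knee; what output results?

-8.375 dBV

x − T + W/2 = -8 − (-8) + 2 = 2.
GR = (1 − 1/4) × 2² / 8 = 0.75 × 4 / 8 = 0.375 dB.
Output = -8 − 0.375 = -8.375 dBV.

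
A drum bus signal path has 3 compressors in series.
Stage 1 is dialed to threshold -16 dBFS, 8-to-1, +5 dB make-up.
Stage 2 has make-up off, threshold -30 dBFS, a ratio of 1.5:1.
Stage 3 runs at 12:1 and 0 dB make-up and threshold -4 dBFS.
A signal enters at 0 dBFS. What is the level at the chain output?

-16 dBFS

Stage 1: 16 dB above -16 dBFS, reduced 8:1 to 2 dB above → -14 dBFS; +5 dB make-up → -9 dBFS.
Stage 2: -9 dBFS is 21 dB over -30 dBFS; at 1.5:1 that becomes 14 dB over, giving -16 dBFS.
Stage 3: -16 dBFS is at or below the -4 dBFS threshold — no compression; output -16 dBFS.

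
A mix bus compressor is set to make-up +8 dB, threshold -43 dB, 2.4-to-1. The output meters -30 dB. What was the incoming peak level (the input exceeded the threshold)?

-31 dB

Stripping the +8 dB make-up gives -38 dB at the gain stage.
That's 5 dB above the -43 dB threshold.
Undo the ratio: input overshoot = 5 × 2.4 = 12 dB, giving input = -31 dB.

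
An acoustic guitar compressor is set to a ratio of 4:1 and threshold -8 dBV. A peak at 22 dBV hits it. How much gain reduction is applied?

Overshoot = 22 − (-8) = 30 dB.
At 4:1, output sits 30/4 = 7.5 dB above threshold.
So the signal is attenuated by 30 − 7.5 = 22.5 dB.

22.5 dB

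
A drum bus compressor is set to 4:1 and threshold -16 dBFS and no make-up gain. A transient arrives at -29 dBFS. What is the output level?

-29 dBFS is 13 dB below the -16 dBFS threshold, so no gain reduction is applied.
Output = input = -29 dBFS.

-29 dBFS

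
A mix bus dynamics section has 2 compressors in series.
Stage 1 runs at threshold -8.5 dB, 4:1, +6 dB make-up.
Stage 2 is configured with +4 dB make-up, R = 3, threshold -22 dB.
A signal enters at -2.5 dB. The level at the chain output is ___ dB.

-11 dB

Stage 1: -2.5 dB is 6 dB over -8.5 dB; at 4:1 that becomes 1.5 dB over, giving -7 dB; +6 dB make-up → -1 dB.
Stage 2: -1 dB is 21 dB over -22 dB; at 3:1 that becomes 7 dB over, giving -15 dB; +4 dB make-up → -11 dB.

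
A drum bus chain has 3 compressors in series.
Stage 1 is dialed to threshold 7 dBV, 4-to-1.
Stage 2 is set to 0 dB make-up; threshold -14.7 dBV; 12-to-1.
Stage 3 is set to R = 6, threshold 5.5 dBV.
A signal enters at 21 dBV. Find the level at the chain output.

Stage 1: 14 dB above 7 dBV, reduced 4:1 to 3.5 dB above → 10.5 dBV.
Stage 2: overshoot 25.2 dB → 25.2/12 = 2.1 dB → -12.6 dBV.
Stage 3: below threshold (-12.6 ≤ 5.5); passes unchanged; output -12.6 dBV.

-12.6 dBV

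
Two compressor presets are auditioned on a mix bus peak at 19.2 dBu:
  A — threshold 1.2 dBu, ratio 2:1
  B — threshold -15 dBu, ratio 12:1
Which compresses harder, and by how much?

B, by 22.35 dB

A: GR = 18 − 18/2 = 9 dB.
B: GR = 34.2 − 34.2/12 = 31.35 dB.
Difference: 22.35 dB in favour of B.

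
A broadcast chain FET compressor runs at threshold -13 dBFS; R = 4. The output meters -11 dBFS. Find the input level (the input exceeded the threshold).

-5 dBFS

That's 2 dB above the -13 dBFS threshold.
Undo the ratio: input overshoot = 2 × 4 = 8 dB, giving input = -5 dBFS.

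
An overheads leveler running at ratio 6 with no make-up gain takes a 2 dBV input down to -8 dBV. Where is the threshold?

-10 dBV

Let T be the threshold. Output overshoot = (input overshoot)/R, so -8 − T = (2 − T)/6.
6·(-8 − T) = 2 − T → 5·T = -48 − 2 = -50.
T = -50/5 = -10 dBV.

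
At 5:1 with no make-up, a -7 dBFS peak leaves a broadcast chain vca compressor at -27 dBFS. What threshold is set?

-32 dBFS

Input is 25 dB above T (since output overshoot × R = input overshoot: (-27 − T)·5 = -7 − T gives T = -32 dBFS).
Check: -32 + (-7 − (-32))/5 = -32 + 5 = -27 dBFS. ✓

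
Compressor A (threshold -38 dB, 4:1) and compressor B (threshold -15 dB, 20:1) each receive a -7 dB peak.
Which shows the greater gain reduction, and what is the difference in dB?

A: overshoot 31 dB → output overshoot 7.75 dB → GR 23.25 dB.
B: overshoot 8 dB → output overshoot 0.4 dB → GR 7.6 dB.
Difference: 15.65 dB in favour of A.

A, by 15.65 dB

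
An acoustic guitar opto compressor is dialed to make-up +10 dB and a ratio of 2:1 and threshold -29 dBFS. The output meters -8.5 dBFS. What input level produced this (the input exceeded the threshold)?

-8 dBFS

Stripping the +10 dB make-up gives -18.5 dBFS at the gain stage.
That's 10.5 dB above the -29 dBFS threshold.
Before 2:1 compression the overshoot was 10.5 × 2 = 21 dB, so input = -29 + 21 = -8 dBFS.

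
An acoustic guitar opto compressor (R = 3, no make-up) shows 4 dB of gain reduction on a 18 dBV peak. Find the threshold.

Gain reduction = 18 − 14 = 4 dB; output overshoot = GR / (R − 1) = 4 / 2 = 2 dB.
Threshold = output − output overshoot = 14 − 2 = 12 dBV.

12 dBV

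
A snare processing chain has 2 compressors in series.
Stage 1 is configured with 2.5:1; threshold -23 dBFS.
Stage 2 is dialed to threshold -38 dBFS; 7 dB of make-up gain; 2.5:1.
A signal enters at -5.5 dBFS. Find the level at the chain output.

-22.2 dBFS

Stage 1: overshoot 17.5 dB → 17.5/2.5 = 7 dB → -16 dBFS.
Stage 2: 22 dB above -38 dBFS, reduced 2.5:1 to 8.8 dB above → -29.2 dBFS; +7 dB make-up → -22.2 dBFS.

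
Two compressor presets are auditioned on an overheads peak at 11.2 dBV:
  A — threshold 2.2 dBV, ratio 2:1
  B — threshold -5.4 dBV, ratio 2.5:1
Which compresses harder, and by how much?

A: 9 dB over, compressed to 4.5 dB over, so 4.5 dB of GR.
B: 16.6 dB over, compressed to 6.64 dB over, so 9.96 dB of GR.
B applies 5.46 dB more gain reduction.

B, by 5.46 dB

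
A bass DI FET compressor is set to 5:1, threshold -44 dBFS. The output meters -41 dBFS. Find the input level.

-29 dBFS

The compressed level sits -41 − (-44) = 3 dB over threshold.
Input overshoot = R × output overshoot = 15 dB → input = -44 + 15 = -29 dBFS.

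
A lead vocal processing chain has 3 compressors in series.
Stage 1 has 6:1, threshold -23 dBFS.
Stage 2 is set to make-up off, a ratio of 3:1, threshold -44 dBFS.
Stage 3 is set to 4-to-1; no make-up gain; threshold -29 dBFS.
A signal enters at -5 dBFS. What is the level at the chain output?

-36 dBFS

Stage 1: -5 dBFS is 18 dB over -23 dBFS; at 6:1 that becomes 3 dB over, giving -20 dBFS.
Stage 2: overshoot 24 dB → 24/3 = 8 dB → -36 dBFS.
Stage 3: below threshold (-36 ≤ -29); passes unchanged; output -36 dBFS.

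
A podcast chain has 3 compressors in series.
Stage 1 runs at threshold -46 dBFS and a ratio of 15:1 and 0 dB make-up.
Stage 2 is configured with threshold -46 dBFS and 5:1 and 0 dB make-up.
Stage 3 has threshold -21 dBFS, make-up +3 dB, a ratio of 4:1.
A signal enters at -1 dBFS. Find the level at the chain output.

Stage 1: 45 dB above -46 dBFS, reduced 15:1 to 3 dB above → -43 dBFS.
Stage 2: overshoot 3 dB → 3/5 = 0.6 dB → -45.4 dBFS.
Stage 3: -45.4 dBFS ≤ -21 dBFS, so stage 3 doesn't engage; make-up brings it to -42.4 dBFS.

-42.4 dBFS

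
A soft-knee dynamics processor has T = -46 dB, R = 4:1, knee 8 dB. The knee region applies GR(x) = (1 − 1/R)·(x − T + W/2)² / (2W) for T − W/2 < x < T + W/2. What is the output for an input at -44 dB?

-45.6875 dB

x − T + W/2 = -44 − (-46) + 4 = 6.
GR = (1 − 1/4) × 6² / 16 = 0.75 × 36 / 16 = 1.6875 dB.
Output = -44 − 1.6875 = -45.6875 dB.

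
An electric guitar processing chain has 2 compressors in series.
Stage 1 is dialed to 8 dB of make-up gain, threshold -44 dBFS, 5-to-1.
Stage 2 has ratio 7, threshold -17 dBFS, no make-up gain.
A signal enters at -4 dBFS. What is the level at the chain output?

-28 dBFS

Stage 1: -4 dBFS is 40 dB over -44 dBFS; at 5:1 that becomes 8 dB over, giving -36 dBFS; +8 dB make-up → -28 dBFS.
Stage 2: below threshold (-28 ≤ -17); passes unchanged; output -28 dBFS.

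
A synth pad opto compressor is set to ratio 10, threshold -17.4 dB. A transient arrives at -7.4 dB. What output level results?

Overshoot: -7.4 − (-17.4) = 10 dB.
The 10 dB excess becomes 1 dB after 10:1 reduction.
Output = -17.4 + 1 = -16.4 dB.

-16.4 dB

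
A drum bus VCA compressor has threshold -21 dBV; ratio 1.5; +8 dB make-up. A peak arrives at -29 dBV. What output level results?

-29 dBV is 8 dB below the -21 dBV threshold, so no gain reduction is applied.
Make-up gain adds 8 dB: -29 + 8 = -21 dBV.

-21 dBV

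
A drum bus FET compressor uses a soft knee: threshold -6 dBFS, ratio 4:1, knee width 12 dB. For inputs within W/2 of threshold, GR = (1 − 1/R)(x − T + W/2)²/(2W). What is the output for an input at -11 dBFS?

x − T + W/2 = -11 − (-6) + 6 = 1.
GR = (1 − 1/4) × 1² / 24 = 0.75 × 1 / 24 = 0.03125 dB.
Output = -11 − 0.03125 = -11.03125 dBFS.

-11.03125 dBFS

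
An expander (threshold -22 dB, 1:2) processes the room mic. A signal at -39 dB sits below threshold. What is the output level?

-56 dB

Undershoot = (-22) − (-39) = 17 dB.
At 1:2, that expands to 34 dB under threshold.
Output = -22 − 34 = -56 dB.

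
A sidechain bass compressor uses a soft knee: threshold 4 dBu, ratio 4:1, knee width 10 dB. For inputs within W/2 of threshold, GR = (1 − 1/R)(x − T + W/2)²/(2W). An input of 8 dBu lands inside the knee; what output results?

x − T + W/2 = 8 − 4 + 5 = 9.
GR = (1 − 1/4) × 9² / 20 = 0.75 × 81 / 20 = 3.0375 dB.
Output = 8 − 3.0375 = 4.9625 dBu.

4.9625 dBu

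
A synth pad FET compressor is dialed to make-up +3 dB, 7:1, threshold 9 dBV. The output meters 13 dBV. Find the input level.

Stripping the +3 dB make-up gives 10 dBV at the gain stage.
Post-compression overshoot = 10 − 9 = 1 dB.
Input overshoot = R × output overshoot = 7 dB → input = 9 + 7 = 16 dBV.

16 dBV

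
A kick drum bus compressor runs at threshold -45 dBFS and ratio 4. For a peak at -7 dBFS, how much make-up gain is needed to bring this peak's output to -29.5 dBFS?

Overshoot 38 dB → 38/4 = 9.5 dB after compression, so the compressed level is -45 + 9.5 = -35.5 dBFS.
Make-up = target − compressed = -29.5 − (-35.5) = 6 dB.

6 dB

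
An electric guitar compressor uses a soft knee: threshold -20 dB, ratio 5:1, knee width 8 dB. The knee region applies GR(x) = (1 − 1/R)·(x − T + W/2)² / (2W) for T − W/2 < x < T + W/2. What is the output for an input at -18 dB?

-19.8 dB

x − T + W/2 = -18 − (-20) + 4 = 6.
GR = (1 − 1/5) × 6² / 16 = 0.8 × 36 / 16 = 1.8 dB.
Output = -18 − 1.8 = -19.8 dB.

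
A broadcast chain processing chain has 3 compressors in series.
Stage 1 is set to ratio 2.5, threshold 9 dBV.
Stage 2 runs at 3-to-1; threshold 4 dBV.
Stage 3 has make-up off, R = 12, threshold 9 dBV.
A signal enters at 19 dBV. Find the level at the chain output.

Stage 1: overshoot 10 dB → 10/2.5 = 4 dB → 13 dBV.
Stage 2: 9 dB above 4 dBV, reduced 3:1 to 3 dB above → 7 dBV.
Stage 3: below threshold (7 ≤ 9); passes unchanged; output 7 dBV.

7 dBV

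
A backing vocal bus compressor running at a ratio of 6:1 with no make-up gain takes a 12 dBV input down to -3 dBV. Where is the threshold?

-6 dBV

Input is 18 dB above T (since output overshoot × R = input overshoot: (-3 − T)·6 = 12 − T gives T = -6 dBV).
Check: -6 + (12 − (-6))/6 = -6 + 3 = -3 dBV. ✓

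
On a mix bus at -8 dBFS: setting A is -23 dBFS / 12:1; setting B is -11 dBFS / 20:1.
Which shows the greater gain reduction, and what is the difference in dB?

A, by 10.9 dB

A: 15 dB over, compressed to 1.25 dB over, so 13.75 dB of GR.
B: 3 dB over, compressed to 0.15 dB over, so 2.85 dB of GR.
Difference: 10.9 dB in favour of A.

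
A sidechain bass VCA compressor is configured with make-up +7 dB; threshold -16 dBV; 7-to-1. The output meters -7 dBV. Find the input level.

Before make-up, the level was -7 − 7 = -14 dBV.
The compressed level sits -14 − (-16) = 2 dB over threshold.
Before 7:1 compression the overshoot was 2 × 7 = 14 dB, so input = -16 + 14 = -2 dBV.

-2 dBV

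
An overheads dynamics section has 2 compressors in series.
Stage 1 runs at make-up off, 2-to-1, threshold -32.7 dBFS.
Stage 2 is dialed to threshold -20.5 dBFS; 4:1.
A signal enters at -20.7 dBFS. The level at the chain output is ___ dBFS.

-26.7 dBFS

Stage 1: 12 dB above -32.7 dBFS, reduced 2:1 to 6 dB above → -26.7 dBFS.
Stage 2: -26.7 dBFS ≤ -20.5 dBFS, so stage 2 doesn't engage; output -26.7 dBFS.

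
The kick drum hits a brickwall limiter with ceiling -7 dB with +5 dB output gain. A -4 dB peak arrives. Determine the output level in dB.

A brickwall limiter is an ∞:1 compressor: any input above the ceiling is clamped to -7 dB.
Output gain then adds 5 dB: -7 + 5 = -2 dB.

-2 dB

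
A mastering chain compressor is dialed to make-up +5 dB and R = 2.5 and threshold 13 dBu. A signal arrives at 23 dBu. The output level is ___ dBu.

23 dBu sits 10 dB over threshold.
2.5:1 compression reduces that to 10/2.5 = 4 dB over.
So the level is 13 + 4 = 17 dBu; make-up adds 5 dB, giving 22 dBu.

22 dBu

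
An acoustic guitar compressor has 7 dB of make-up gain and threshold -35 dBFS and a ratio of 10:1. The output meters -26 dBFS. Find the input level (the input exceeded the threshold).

Before make-up, the level was -26 − 7 = -33 dBFS.
Post-compression overshoot = -33 − (-35) = 2 dB.
Before 10:1 compression the overshoot was 2 × 10 = 20 dB, so input = -35 + 20 = -15 dBFS.

-15 dBFS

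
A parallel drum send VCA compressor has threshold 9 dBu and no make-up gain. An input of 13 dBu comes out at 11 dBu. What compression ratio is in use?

Input overshoot = 13 − 9 = 4 dB; output overshoot = 11 − 9 = 2 dB.
Ratio = 4 / 2 = 2.

2:1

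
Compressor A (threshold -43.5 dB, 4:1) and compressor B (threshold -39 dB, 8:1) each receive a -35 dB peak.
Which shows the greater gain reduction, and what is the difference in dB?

A, by 2.875 dB

A: 8.5 dB over, compressed to 2.125 dB over, so 6.375 dB of GR.
B: 4 dB over, compressed to 0.5 dB over, so 3.5 dB of GR.
A applies 2.875 dB more gain reduction.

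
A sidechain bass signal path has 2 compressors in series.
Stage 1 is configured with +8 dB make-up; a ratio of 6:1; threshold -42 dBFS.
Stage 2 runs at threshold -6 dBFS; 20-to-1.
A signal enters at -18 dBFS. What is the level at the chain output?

Stage 1: 24 dB above -42 dBFS, reduced 6:1 to 4 dB above → -38 dBFS; +8 dB make-up → -30 dBFS.
Stage 2: -30 dBFS ≤ -6 dBFS, so stage 2 doesn't engage; output -30 dBFS.

-30 dBFS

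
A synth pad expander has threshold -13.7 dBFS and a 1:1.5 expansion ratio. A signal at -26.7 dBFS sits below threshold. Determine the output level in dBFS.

-33.2 dBFS

Undershoot = (-13.7) − (-26.7) = 13 dB.
At 1:1.5, that expands to 19.5 dB under threshold.
Output = -13.7 − 19.5 = -33.2 dBFS.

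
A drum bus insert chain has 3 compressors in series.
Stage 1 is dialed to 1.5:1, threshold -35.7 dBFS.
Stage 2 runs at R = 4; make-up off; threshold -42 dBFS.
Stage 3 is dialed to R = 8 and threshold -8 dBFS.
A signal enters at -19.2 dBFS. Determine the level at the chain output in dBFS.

Stage 1: 16.5 dB above -35.7 dBFS, reduced 1.5:1 to 11 dB above → -24.7 dBFS.
Stage 2: -24.7 dBFS is 17.3 dB over -42 dBFS; at 4:1 that becomes 4.325 dB over, giving -37.675 dBFS.
Stage 3: -37.675 dBFS ≤ -8 dBFS, so stage 3 doesn't engage; output -37.675 dBFS.

-37.675 dBFS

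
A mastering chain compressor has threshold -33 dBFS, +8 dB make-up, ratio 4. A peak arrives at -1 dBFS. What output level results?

-17 dBFS

The input is 32 dB above the -33 dBFS threshold.
At 4:1 the overshoot is divided by 4, leaving 8 dB above threshold.
That puts the output at -25 dBFS; make-up adds 8 dB, giving -17 dBFS.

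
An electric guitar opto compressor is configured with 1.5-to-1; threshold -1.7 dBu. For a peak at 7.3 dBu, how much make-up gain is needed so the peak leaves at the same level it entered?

3 dB

Overshoot 9 dB → 9/1.5 = 6 dB after compression, so the compressed level is -1.7 + 6 = 4.3 dBu.
Make-up = target − compressed = 7.3 − 4.3 = 3 dB.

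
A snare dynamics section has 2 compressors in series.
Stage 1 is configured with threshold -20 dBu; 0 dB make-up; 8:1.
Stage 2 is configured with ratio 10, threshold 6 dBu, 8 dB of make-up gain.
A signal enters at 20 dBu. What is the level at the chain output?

Stage 1: 40 dB above -20 dBu, reduced 8:1 to 5 dB above → -15 dBu.
Stage 2: -15 dBu is at or below the 6 dBu threshold — no compression; make-up brings it to -7 dBu.

-7 dBu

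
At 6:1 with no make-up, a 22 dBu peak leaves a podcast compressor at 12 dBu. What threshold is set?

Let T be the threshold. Output overshoot = (input overshoot)/R, so 12 − T = (22 − T)/6.
6·(12 − T) = 22 − T → 5·T = 72 − 22 = 50.
T = 50/5 = 10 dBu.

10 dBu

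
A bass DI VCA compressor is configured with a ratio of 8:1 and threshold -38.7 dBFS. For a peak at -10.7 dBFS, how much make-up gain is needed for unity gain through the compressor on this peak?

24.5 dB

Overshoot 28 dB → 28/8 = 3.5 dB after compression, so the compressed level is -38.7 + 3.5 = -35.2 dBFS.
Make-up = target − compressed = -10.7 − (-35.2) = 24.5 dB.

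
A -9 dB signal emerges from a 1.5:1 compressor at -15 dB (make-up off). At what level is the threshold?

-27 dB

Input is 18 dB above T (since output overshoot × R = input overshoot: (-15 − T)·1.5 = -9 − T gives T = -27 dB).
Check: -27 + (-9 − (-27))/1.5 = -27 + 12 = -15 dB. ✓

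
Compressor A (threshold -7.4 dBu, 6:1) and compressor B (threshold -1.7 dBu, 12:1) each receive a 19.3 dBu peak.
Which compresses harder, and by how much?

A: overshoot 26.7 dB → output overshoot 4.45 dB → GR 22.25 dB.
B: overshoot 21 dB → output overshoot 1.75 dB → GR 19.25 dB.
A applies 3 dB more gain reduction.

A, by 3 dB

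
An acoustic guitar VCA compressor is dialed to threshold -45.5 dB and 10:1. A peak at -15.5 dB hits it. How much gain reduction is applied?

27 dB

Overshoot = -15.5 − (-45.5) = 30 dB.
After 10:1 compression the overshoot becomes 30/10 = 3 dB.
So the signal is attenuated by 30 − 3 = 27 dB.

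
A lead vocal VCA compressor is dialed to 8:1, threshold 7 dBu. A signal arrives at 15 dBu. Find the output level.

8 dBu

15 dBu sits 8 dB over threshold.
At 8:1 the overshoot is divided by 8, leaving 1 dB above threshold.
That puts the output at 8 dBu.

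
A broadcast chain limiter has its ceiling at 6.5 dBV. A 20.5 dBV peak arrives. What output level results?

The limiter clamps the peak to its 6.5 dBV ceiling.

6.5 dBV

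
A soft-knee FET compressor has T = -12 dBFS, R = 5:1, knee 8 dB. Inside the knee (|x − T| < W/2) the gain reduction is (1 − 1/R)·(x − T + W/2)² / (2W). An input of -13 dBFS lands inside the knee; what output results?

x − T + W/2 = -13 − (-12) + 4 = 3.
GR = (1 − 1/5) × 3² / 16 = 0.8 × 9 / 16 = 0.45 dB.
Output = -13 − 0.45 = -13.45 dBFS.

-13.45 dBFS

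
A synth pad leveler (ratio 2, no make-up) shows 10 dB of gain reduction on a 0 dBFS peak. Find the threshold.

Gain reduction = 0 − (-10) = 10 dB; output overshoot = GR / (R − 1) = 10 / 1 = 10 dB.
Threshold = output − output overshoot = -10 − 10 = -20 dBFS.

-20 dBFS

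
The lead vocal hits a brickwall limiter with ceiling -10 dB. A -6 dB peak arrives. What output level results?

-10 dB

At ∞:1, everything above -10 dB is held at the ceiling.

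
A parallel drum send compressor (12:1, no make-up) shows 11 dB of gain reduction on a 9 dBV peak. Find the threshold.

Gain reduction = 9 − (-2) = 11 dB; output overshoot = GR / (R − 1) = 11 / 11 = 1 dB.
Threshold = output − output overshoot = -2 − 1 = -3 dBV.

-3 dBV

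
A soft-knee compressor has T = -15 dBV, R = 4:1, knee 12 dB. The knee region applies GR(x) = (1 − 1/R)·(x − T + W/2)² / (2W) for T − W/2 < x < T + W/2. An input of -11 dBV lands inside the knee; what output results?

-14.125 dBV

x − T + W/2 = -11 − (-15) + 6 = 10.
GR = (1 − 1/4) × 10² / 24 = 0.75 × 100 / 24 = 3.125 dB.
Output = -11 − 3.125 = -14.125 dBV.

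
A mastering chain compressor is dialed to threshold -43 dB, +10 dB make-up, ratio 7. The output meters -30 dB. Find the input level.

-22 dB

Before make-up, the level was -30 − 10 = -40 dB.
The compressed level sits -40 − (-43) = 3 dB over threshold.
Undo the ratio: input overshoot = 3 × 7 = 21 dB, giving input = -22 dB.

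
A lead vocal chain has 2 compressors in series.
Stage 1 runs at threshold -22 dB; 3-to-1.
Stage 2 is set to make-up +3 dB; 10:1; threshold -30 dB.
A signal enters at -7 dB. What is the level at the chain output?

-25.7 dB

Stage 1: 15 dB above -22 dB, reduced 3:1 to 5 dB above → -17 dB.
Stage 2: -17 dB is 13 dB over -30 dB; at 10:1 that becomes 1.3 dB over, giving -28.7 dB; +3 dB make-up → -25.7 dB.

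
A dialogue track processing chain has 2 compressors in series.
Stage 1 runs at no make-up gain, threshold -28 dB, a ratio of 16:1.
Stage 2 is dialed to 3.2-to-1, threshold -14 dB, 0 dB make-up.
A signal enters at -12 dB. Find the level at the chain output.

Stage 1: overshoot 16 dB → 16/16 = 1 dB → -27 dB.
Stage 2: -27 dB ≤ -14 dB, so stage 2 doesn't engage; output -27 dB.

-27 dB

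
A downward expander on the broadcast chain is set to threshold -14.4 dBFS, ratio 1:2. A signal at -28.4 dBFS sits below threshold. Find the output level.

The input is 14 dB below the -14.4 dBFS threshold.
A 1:2 expander multiplies undershoot by 2: 14 × 2 = 28 dB below threshold.
Output = -14.4 − 28 = -42.4 dBFS.

-42.4 dBFS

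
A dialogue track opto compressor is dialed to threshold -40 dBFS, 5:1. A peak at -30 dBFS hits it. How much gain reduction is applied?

8 dB

Overshoot = -30 − (-40) = 10 dB.
A 5:1 ratio leaves 2 dB of that excess.
So the signal is attenuated by 10 − 2 = 8 dB.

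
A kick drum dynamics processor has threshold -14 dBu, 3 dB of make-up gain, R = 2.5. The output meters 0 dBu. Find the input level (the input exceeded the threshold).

13.5 dBu

Before make-up, the level was 0 − 3 = -3 dBu.
That's 11 dB above the -14 dBu threshold.
Input overshoot = R × output overshoot = 27.5 dB → input = -14 + 27.5 = 13.5 dBu.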